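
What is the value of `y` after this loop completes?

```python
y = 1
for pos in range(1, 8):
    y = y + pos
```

Start at 1, add 1 through 7
`y` takes the values: 1 → 2 → 4 → 7 → 11 → 16 → 22 → 29

Answer: 29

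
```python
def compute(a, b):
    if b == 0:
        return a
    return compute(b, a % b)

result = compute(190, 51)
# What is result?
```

compute(190, 51) -> compute(51, 37) -> compute(37, 14) -> compute(14, 9) -> compute(9, 5) -> compute(5, 4) -> compute(4, 1) -> compute(1, 0) -> 1

Answer: 1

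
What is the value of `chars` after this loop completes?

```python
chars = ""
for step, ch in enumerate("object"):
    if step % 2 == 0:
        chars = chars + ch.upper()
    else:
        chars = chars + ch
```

Uppercase even positions in 'object'
`chars` takes the values: "" → "O" → "Ob" → "ObJ" → "ObJe" → "ObJeC" → "ObJeCt"

Answer: "ObJeCt"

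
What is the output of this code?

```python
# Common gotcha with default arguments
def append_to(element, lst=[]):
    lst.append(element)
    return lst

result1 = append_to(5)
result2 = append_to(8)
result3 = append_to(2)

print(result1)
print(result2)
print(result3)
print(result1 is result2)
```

Key concept: mutable default argument gotcha.
Step by step:
`result1 = append_to(5)` → result1 = [5]
`result2 = append_to(8)` → result1 = [5, 8] (same object as result2); result2 = [5, 8] (same object as result1)
`result3 = append_to(2)` → result1 = [5, 8, 2] (same object as result2, result3); result2 = [5, 8, 2] (same object as result1, result3); result3 = [5, 8, 2] (same object as result1, result2)
`print(result1)` → prints [5, 8, 2]
`print(result2)` → prints [5, 8, 2]
`print(result3)` → prints [5, 8, 2]
`print(result1 is result2)` → prints True

Answer:
[5, 8, 2]
[5, 8, 2]
[5, 8, 2]
True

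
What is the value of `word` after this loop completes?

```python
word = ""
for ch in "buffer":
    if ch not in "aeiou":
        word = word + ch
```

Remove vowels from 'buffer'
`word` takes the values: "" → "b" → "bf" → "bff" → "bffr"

Answer: "bffr"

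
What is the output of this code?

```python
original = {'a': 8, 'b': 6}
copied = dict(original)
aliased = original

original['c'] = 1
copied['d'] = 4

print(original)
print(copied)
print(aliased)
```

Key concept: dict() creates copy, assignment creates alias.
Step by step:
`original = {'a': 8, 'b': 6}` → original = {'a': 8, 'b': 6}
`copied = dict(original)` → copied = {'a': 8, 'b': 6}
`aliased = original` → aliased = {'a': 8, 'b': 6} (same object as original)
`original['c'] = 1` → original = {'a': 8, 'b': 6, 'c': 1} (same object as aliased); aliased = {'a': 8, 'b': 6, 'c': 1} (same object as original)
`copied['d'] = 4` → copied = {'a': 8, 'b': 6, 'd': 4}
`print(original)` → prints {'a': 8, 'b': 6, 'c': 1}
`print(copied)` → prints {'a': 8, 'b': 6, 'd': 4}
`print(aliased)` → prints {'a': 8, 'b': 6, 'c': 1}

Answer:
{'a': 8, 'b': 6, 'c': 1}
{'a': 8, 'b': 6, 'd': 4}
{'a': 8, 'b': 6, 'c': 1}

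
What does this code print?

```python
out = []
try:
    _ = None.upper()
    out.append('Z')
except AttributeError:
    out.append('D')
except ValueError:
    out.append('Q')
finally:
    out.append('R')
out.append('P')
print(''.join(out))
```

Execution trace: 'D' (except AttributeError) → 'R' (finally) → 'P' (after the try/except). Output: DRP

Answer: DRP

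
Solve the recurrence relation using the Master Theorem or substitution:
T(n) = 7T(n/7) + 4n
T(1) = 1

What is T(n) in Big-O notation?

By Master Theorem: a=7, b=7, f(n)=4n. Since log_7(7) = 1 and f(n) = Θ(n^1), Case 2 applies. T(n) = O(n log n).

Answer: O(n log n)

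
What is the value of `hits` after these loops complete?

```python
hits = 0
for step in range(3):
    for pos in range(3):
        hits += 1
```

3 * 3 = 9
`hits` takes the values: 0 → 1 → 2 → 3 → 4 → 5 → 6 → 7 → 8 → 9

Answer: 9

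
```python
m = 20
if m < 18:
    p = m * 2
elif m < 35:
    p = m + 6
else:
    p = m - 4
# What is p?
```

Trace:
`m = 20` → m = 20
`if m < 18: ...` → m < 18 is False, m < 35 is True → p = 26
So p = 26

Answer: 26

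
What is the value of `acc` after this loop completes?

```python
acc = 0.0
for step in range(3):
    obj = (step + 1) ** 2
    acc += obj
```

Sum of squared losses 1² + 2² + ... + 3²
`acc` takes the values: 0.0 → 1.0 → 5.0 → 14.0

Answer: 14.0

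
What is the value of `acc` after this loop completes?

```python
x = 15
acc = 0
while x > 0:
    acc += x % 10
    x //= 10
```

Sum digits of 15
`acc` takes the values: 0 → 5 → 6

Answer: 6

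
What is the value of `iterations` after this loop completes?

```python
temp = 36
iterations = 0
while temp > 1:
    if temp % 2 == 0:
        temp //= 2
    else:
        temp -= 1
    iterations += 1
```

Steps to reduce 36 to 1
`iterations` takes the values: 0 → 1 → 2 → 3 → 4 → 5 → 6

Answer: 6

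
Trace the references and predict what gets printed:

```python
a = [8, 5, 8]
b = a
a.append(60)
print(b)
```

Key concept: basic list aliasing.
Step by step:
`a = [8, 5, 8]` → a = [8, 5, 8]
`b = a` → b = [8, 5, 8] (same object as a)
`a.append(60)` → a = [8, 5, 8, 60] (same object as b); b = [8, 5, 8, 60] (same object as a)
`print(b)` → prints [8, 5, 8, 60]

Answer: [8, 5, 8, 60]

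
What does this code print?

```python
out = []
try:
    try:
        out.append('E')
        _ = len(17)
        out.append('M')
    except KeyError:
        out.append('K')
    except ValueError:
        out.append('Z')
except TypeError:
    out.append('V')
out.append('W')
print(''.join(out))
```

Execution trace: 'E' (inner try body) → 'V' (outer except TypeError) → 'W' (after the try/except). Output: EVW

Answer: EVW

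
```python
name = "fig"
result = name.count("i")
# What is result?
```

Trace:
`name = "fig"` → name = 'fig'
`result = name.count("i")` → result = 1
So result = 1

Answer: 1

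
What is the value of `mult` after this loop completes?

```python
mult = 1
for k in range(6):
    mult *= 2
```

2^6 = 64
`mult` takes the values: 1 → 2 → 4 → 8 → 16 → 32 → 64

Answer: 64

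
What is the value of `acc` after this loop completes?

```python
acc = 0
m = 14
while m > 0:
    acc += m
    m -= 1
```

Sum 14 down to 1
`acc` takes the values: 0 → 14 → 27 → 39 → 50 → 60 → 69 → 77 → 84 → 90 → 95 → 99 → 102 → 104 → 105

Answer: 105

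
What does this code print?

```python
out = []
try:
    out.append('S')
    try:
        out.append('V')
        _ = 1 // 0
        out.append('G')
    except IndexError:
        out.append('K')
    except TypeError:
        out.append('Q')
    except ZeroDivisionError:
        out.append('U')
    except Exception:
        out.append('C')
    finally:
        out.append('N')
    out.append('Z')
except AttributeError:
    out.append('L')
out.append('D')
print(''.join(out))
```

Execution trace: 'S' (try body) → 'V' (inner try body) → 'U' (inner except ZeroDivisionError) → 'N' (inner finally) → 'Z' (try body, no exception) → 'D' (after the try/except). Output: SVUNZD

Answer: SVUNZD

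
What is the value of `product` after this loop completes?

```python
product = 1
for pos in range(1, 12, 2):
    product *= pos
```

Product of 1, 3, 5, ... up to 11
`product` takes the values: 1 → 3 → 15 → 105 → 945 → 10395

Answer: 10395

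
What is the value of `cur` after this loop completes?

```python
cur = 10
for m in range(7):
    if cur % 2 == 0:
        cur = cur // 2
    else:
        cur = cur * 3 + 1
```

Collatz-style transformation from 10
`cur` takes the values: 10 → 5 → 16 → 8 → 4 → 2 → 1 → 4

Answer: 4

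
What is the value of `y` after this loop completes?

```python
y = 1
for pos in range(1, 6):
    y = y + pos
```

Start at 1, add 1 through 5
`y` takes the values: 1 → 2 → 4 → 7 → 11 → 16

Answer: 16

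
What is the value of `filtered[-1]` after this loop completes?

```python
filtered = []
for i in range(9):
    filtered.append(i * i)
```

Last element of squares 0 to 8
`filtered` takes the values: [] → [0] → [0, 1] → [0, 1, 4] → [0, 1, 4, 9] → [0, 1, 4, 9, 16] → [0, 1, 4, 9, 16, 25] → [0, 1, 4, 9, 16, 25, 36] → [0, 1, 4, 9, 16, 25, 36, 49] → [0, 1, 4, 9, 16, 25, 36, 49, 64]
So `filtered[-1]` = 64

Answer: 64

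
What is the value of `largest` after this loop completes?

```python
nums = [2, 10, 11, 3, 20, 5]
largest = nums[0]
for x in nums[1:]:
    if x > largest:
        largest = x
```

Maximum of [2, 10, 11, 3, 20, 5]
`largest` takes the values: 2 → 10 → 11 → 20

Answer: 20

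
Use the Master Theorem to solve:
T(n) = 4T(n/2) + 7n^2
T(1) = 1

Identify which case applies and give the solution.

a=4, b=2, f(n)=7n^2. log_2(4) = 2. Since c=2 = 2, Case 2 applies: T(n) = Θ(n^log_b(a) · log n) = O(n^2 log n).

Answer: O(n^2 log n) - Case 2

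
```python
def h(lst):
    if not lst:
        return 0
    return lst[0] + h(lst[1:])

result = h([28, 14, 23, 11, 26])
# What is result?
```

28 + 14 + 23 + 11 + 26 + 0 = 102

Answer: 102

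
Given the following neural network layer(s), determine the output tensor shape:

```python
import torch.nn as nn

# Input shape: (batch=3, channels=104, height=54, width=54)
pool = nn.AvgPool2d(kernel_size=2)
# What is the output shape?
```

Input: (3, 104, 54, 54) -> Output: (3, 104, 27, 27)

Answer: (3, 104, 27, 27)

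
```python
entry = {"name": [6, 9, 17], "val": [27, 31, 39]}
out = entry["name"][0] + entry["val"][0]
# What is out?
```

Trace:
`entry = {"name": [6, 9, 17], "val": [27, 31, 39]}` → entry = {'name': [6, 9, 17], 'val': [27, 31, 39]}
`out = entry["name"][0] + entry["val"][0]` → out = 33
So out = 33

Answer: 33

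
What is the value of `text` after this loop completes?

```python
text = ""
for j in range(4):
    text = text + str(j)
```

Concatenate digits 0 to 3
`text` takes the values: "" → "0" → "01" → "012" → "0123"

Answer: "0123"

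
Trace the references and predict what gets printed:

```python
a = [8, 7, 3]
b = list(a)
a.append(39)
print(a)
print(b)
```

Key concept: list() constructor creates copy.
Step by step:
`a = [8, 7, 3]` → a = [8, 7, 3]
`b = list(a)` → b = [8, 7, 3]
`a.append(39)` → a = [8, 7, 3, 39]
`print(a)` → prints [8, 7, 3, 39]
`print(b)` → prints [8, 7, 3]

Answer:
[8, 7, 3, 39]
[8, 7, 3]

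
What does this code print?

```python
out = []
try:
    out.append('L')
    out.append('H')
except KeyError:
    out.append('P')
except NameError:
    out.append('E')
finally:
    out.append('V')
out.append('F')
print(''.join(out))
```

Execution trace: 'L' (try body) → 'H' (try body, no exception) → 'V' (finally) → 'F' (after the try/except). Output: LHVF

Answer: LHVF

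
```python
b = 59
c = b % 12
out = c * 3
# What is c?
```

Trace:
`b = 59` → b = 59
`c = b % 12` → c = 11
`out = c * 3` → out = 33
So c = 11

Answer: 11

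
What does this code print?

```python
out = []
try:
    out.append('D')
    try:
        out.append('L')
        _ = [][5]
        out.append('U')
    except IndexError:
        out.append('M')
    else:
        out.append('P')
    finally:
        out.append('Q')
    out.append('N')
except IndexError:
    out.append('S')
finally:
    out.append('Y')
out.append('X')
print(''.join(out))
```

Execution trace: 'D' (try body) → 'L' (inner try body) → 'M' (inner except IndexError) → 'Q' (inner finally) → 'N' (try body, no exception) → 'Y' (finally) → 'X' (after the try/except). Output: DLMQNYX

Answer: DLMQNYX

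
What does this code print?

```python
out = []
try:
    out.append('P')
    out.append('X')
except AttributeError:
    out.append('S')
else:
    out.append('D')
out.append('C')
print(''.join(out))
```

Execution trace: 'P' (try body) → 'X' (try body, no exception) → 'D' (else) → 'C' (after the try/except). Output: PXDC

Answer: PXDC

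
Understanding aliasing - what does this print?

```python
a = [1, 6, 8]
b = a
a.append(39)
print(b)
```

Key concept: basic list aliasing.
Step by step:
`a = [1, 6, 8]` → a = [1, 6, 8]
`b = a` → b = [1, 6, 8] (same object as a)
`a.append(39)` → a = [1, 6, 8, 39] (same object as b); b = [1, 6, 8, 39] (same object as a)
`print(b)` → prints [1, 6, 8, 39]

Answer: [1, 6, 8, 39]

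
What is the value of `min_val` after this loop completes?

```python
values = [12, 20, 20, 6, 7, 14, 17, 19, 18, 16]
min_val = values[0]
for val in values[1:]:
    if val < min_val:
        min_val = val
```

Minimum of [12, 20, 20, 6, 7, 14, 17, 19, 18, 16]
`min_val` takes the values: 12 → 6

Answer: 6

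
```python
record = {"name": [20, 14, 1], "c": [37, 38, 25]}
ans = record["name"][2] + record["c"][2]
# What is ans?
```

Trace:
`record = {"name": [20, 14, 1], "c": [37, 38, 25]}` → record = {'name': [20, 14, 1], 'c': [37, 38, 25]}
`ans = record["name"][2] + record["c"][2]` → ans = 26
So ans = 26

Answer: 26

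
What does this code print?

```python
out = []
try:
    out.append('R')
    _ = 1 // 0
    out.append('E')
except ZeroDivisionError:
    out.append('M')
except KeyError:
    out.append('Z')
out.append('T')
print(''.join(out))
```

Execution trace: 'R' (try body) → 'M' (except ZeroDivisionError) → 'T' (after the try/except). Output: RMT

Answer: RMT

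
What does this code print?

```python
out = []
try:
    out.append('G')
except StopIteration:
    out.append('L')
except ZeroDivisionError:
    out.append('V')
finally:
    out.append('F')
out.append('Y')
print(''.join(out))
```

Execution trace: 'G' (try body, no exception) → 'F' (finally) → 'Y' (after the try/except). Output: GFY

Answer: GFY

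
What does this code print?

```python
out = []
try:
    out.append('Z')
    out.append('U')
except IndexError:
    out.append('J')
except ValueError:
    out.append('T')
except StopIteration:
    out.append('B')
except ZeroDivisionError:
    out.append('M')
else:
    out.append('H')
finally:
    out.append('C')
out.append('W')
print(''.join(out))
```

Execution trace: 'Z' (try body) → 'U' (try body, no exception) → 'H' (else) → 'C' (finally) → 'W' (after the try/except). Output: ZUHCW

Answer: ZUHCW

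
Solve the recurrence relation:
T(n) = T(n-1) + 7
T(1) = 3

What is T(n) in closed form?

Unrolling: T(n) = T(1) + 7·(n-1) = 3 + 7(n-1) = 7n - 4.

Answer: T(n) = 7n - 4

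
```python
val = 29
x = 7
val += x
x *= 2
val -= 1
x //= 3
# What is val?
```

Trace:
`val = 29` → val = 29
`x = 7` → x = 7
`val += x` → val = 36
`x *= 2` → x = 14
`val -= 1` → val = 35
`x //= 3` → x = 4
So val = 35

Answer: 35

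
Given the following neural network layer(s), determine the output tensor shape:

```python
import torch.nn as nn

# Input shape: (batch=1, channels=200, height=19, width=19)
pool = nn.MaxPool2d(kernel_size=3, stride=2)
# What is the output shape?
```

Input: (1, 200, 19, 19) -> Output: (1, 200, 9, 9)

Answer: (1, 200, 9, 9)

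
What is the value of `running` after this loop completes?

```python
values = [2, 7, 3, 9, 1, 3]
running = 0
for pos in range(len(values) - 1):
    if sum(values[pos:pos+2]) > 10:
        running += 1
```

Count windows with sum > 10
`running` takes the values: 0 → 1

Answer: 1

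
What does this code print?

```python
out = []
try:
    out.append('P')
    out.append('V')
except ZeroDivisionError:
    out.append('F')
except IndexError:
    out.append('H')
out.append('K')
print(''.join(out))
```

Execution trace: 'P' (try body) → 'V' (try body, no exception) → 'K' (after the try/except). Output: PVK

Answer: PVK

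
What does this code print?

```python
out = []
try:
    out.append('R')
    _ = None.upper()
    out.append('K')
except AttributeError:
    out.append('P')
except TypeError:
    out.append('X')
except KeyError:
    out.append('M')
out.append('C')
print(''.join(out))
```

Execution trace: 'R' (try body) → 'P' (except AttributeError) → 'C' (after the try/except). Output: RPC

Answer: RPC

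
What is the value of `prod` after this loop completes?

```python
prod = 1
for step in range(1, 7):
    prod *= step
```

6! = 720
`prod` takes the values: 1 → 2 → 6 → 24 → 120 → 720

Answer: 720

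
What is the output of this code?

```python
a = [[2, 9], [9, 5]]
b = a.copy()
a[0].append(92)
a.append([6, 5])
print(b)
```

Key concept: shallow copy with nested lists.
Step by step:
`a = [[2, 9], [9, 5]]` → a = [[2, 9], [9, 5]]
`b = a.copy()` → b = [[2, 9], [9, 5]]
`a[0].append(92)` → a = [[2, 9, 92], [9, 5]]; b = [[2, 9, 92], [9, 5]]
`a.append([6, 5])` → a = [[2, 9, 92], [9, 5], [6, 5]]
`print(b)` → prints [[2, 9, 92], [9, 5]]

Answer: [[2, 9, 92], [9, 5]]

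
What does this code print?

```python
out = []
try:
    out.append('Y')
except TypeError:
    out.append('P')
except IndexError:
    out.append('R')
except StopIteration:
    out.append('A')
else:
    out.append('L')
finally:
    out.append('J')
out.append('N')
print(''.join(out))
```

Execution trace: 'Y' (try body, no exception) → 'L' (else) → 'J' (finally) → 'N' (after the try/except). Output: YLJN

Answer: YLJN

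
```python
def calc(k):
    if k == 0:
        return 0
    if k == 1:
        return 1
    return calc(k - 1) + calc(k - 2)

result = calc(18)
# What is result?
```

Build up from base cases: calc(0)=0, calc(1)=1, calc(2)=1, calc(3)=2, calc(4)=3, calc(5)=5, calc(6)=8, ..., calc(18)=2584

Answer: 2584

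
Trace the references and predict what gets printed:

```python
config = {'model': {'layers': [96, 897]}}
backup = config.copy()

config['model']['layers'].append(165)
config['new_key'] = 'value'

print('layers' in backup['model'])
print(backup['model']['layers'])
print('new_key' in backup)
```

Key concept: shallow copy gotcha with nested dict.
Step by step:
`config = {'model': {'layers': [96, 897]}}` → config = {'model': {'layers': [96, 897]}}
`backup = config.copy()` → backup = {'model': {'layers': [96, 897]}}
`config['model']['layers'].append(165)` → config = {'model': {'layers': [96, 897, 165]}}; backup = {'model': {'layers': [96, 897, 165]}}
`config['new_key'] = 'value'` → config = {'model': {'layers': [96, 897, 165]}, 'new_key': 'value'}
`print('layers' in backup['model'])` → prints True
`print(backup['model']['layers'])` → prints [96, 897, 165]
`print('new_key' in backup)` → prints False

Answer:
True
[96, 897, 165]
False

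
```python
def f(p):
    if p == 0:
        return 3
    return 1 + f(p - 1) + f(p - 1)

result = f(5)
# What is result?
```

f(p) = 1 + 2·f(p-1), f(0)=3. Closed form: (3+1)·2^5 - 1 = 127.

Answer: 127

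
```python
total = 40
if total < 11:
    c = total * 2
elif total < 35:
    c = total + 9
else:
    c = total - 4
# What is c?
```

Trace:
`total = 40` → total = 40
`if total < 11: ...` → total < 11 is False, total < 35 is False, take else branch → c = 36
So c = 36

Answer: 36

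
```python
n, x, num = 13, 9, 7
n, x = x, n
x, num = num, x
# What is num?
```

Trace:
`n, x, num = 13, 9, 7` → n = 13; x = 9; num = 7
`n, x = x, n` → n = 9; x = 13
`x, num = num, x` → x = 7; num = 13
So num = 13

Answer: 13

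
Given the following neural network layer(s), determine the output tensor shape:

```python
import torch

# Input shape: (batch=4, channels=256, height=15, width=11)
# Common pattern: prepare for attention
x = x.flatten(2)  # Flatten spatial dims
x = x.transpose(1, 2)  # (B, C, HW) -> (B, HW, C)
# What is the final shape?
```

Input: (4, 256, 15, 11) -> after flatten(2): (4, 256, 165) -> Output: (4, 165, 256)

Answer: (4, 165, 256)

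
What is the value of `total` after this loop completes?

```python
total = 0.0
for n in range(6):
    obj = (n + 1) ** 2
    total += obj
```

Sum of squared losses 1² + 2² + ... + 6²
`total` takes the values: 0.0 → 1.0 → 5.0 → 14.0 → 30.0 → 55.0 → 91.0

Answer: 91.0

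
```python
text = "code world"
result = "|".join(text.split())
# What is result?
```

Trace:
`text = "code world"` → text = 'code world'
`result = "|".join(text.split())` → result = 'code|world'
So result = 'code|world'

Answer: 'code|world'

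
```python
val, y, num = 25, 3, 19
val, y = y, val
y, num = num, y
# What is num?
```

Trace:
`val, y, num = 25, 3, 19` → val = 25; y = 3; num = 19
`val, y = y, val` → val = 3; y = 25
`y, num = num, y` → y = 19; num = 25
So num = 25

Answer: 25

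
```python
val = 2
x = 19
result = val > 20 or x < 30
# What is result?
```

Trace:
`val = 2` → val = 2
`x = 19` → x = 19
`result = val > 20 or x < 30` → result = True
So result = True

Answer: True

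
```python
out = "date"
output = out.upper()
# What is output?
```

Trace:
`out = "date"` → out = 'date'
`output = out.upper()` → output = 'DATE'
So output = 'DATE'

Answer: 'DATE'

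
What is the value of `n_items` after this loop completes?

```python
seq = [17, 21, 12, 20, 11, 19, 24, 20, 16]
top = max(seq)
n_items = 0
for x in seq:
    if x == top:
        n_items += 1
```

Count of max value 24 in [17, 21, 12, 20, 11, 19, 24, 20, 16]
`n_items` takes the values: 0 → 1

Answer: 1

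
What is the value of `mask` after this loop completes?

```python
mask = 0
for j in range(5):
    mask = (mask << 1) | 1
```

Build 5 consecutive 1-bits: 0b11111
`mask` takes the values: 0 → 1 → 3 → 7 → 15 → 31

Answer: 31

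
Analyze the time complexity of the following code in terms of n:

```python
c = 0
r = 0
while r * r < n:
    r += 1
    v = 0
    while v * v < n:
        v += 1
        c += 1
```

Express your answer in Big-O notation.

Each loop level contributes: √n × √n. Multiplying the contributions gives O(n).

Answer: O(n)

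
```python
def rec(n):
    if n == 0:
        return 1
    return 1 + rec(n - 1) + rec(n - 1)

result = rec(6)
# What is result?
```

rec(n) = 1 + 2·rec(n-1), rec(0)=1. Closed form: (1+1)·2^6 - 1 = 127.

Answer: 127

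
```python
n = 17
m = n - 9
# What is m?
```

Trace:
`n = 17` → n = 17
`m = n - 9` → m = 8
So m = 8

Answer: 8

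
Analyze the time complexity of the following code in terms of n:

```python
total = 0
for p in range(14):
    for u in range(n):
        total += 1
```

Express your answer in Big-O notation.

Each loop level contributes: 1 × n. Multiplying the contributions gives O(n).

Answer: O(n)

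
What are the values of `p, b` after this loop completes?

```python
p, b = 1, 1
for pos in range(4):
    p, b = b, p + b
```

Fibonacci: after 4 iterations
`p, b` takes the values: (1, 1) → (1, 2) → (2, 3) → (3, 5) → (5, 8)

Answer: 5, 8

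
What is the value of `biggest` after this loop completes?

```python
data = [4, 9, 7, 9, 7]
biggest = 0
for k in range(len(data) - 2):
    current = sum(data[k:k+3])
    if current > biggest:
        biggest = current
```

Max sum of 3-element window in [4, 9, 7, 9, 7]
`biggest` takes the values: 0 → 20 → 25

Answer: 25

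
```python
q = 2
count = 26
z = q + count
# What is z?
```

Trace:
`q = 2` → q = 2
`count = 26` → count = 26
`z = q + count` → z = 28
So z = 28

Answer: 28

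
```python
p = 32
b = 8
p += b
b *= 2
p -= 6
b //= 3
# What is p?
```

Trace:
`p = 32` → p = 32
`b = 8` → b = 8
`p += b` → p = 40
`b *= 2` → b = 16
`p -= 6` → p = 34
`b //= 3` → b = 5
So p = 34

Answer: 34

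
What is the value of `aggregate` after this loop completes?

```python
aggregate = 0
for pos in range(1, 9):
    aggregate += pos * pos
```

Sum of squares 1² to 8² = 204
`aggregate` takes the values: 0 → 1 → 5 → 14 → 30 → 55 → 91 → 140 → 204

Answer: 204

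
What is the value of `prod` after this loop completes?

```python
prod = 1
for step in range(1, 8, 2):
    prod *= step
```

Product of 1, 3, 5, ... up to 7
`prod` takes the values: 1 → 3 → 15 → 105

Answer: 105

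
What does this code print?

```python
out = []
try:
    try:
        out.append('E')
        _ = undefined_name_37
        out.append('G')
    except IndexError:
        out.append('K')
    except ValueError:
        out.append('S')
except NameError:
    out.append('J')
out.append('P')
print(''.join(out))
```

Execution trace: 'E' (try body) → 'J' (outer except NameError) → 'P' (after the try/except). Output: EJP

Answer: EJP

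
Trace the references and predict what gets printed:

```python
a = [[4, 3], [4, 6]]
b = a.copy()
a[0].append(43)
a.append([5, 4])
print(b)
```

Key concept: shallow copy with nested lists.
Step by step:
`a = [[4, 3], [4, 6]]` → a = [[4, 3], [4, 6]]
`b = a.copy()` → b = [[4, 3], [4, 6]]
`a[0].append(43)` → a = [[4, 3, 43], [4, 6]]; b = [[4, 3, 43], [4, 6]]
`a.append([5, 4])` → a = [[4, 3, 43], [4, 6], [5, 4]]
`print(b)` → prints [[4, 3, 43], [4, 6]]

Answer: [[4, 3, 43], [4, 6]]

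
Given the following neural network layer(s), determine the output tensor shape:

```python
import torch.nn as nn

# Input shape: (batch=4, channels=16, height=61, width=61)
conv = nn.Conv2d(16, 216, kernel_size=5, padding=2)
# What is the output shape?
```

Input: (4, 16, 61, 61) -> Output: (4, 216, 61, 61)

Answer: (4, 216, 61, 61)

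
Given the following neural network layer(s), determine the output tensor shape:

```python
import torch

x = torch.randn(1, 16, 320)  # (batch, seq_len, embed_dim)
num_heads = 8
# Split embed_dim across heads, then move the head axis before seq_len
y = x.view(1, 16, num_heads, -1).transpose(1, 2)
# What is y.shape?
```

Input: (1, 16, 320) -> head_dim = 320 // 8 = 40; after view: (1, 16, 8, 40) -> after transpose(1, 2): (1, 8, 16, 40) -> Output: (1, 8, 16, 40)

Answer: (1, 8, 16, 40)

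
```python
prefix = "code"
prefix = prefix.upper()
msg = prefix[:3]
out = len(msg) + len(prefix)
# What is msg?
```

Trace:
`prefix = "code"` → prefix = 'code'
`prefix = prefix.upper()` → prefix = 'CODE'
`msg = prefix[:3]` → msg = 'COD'
`out = len(msg) + len(prefix)` → out = 7
So msg = 'COD'

Answer: 'COD'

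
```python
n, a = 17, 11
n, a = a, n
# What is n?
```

Trace:
`n, a = 17, 11` → n = 17; a = 11
`n, a = a, n` → n = 11; a = 17
So n = 11

Answer: 11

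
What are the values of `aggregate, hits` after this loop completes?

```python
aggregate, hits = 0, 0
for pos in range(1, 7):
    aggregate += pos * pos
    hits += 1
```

Sum of squares and count
`aggregate, hits` takes the values: (0, 0) → (1, 0) → (1, 1) → (5, 1) → (5, 2) → (14, 2) → (14, 3) → (30, 3) → (30, 4) → (55, 4) → (55, 5) → (91, 5) → (91, 6)

Answer: 91, 6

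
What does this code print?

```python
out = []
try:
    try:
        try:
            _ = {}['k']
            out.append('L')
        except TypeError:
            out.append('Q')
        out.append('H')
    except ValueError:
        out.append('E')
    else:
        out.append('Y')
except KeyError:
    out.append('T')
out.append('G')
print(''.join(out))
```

Execution trace: 'T' (outer except KeyError) → 'G' (after the try/except). Output: TG

Answer: TG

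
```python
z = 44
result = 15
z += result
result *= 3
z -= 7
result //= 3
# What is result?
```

Trace:
`z = 44` → z = 44
`result = 15` → result = 15
`z += result` → z = 59
`result *= 3` → result = 45
`z -= 7` → z = 52
`result //= 3` → result = 15
So result = 15

Answer: 15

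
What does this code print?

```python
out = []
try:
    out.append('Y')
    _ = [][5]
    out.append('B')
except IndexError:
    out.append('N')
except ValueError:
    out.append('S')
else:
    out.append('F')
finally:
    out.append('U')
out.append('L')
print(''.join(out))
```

Execution trace: 'Y' (try body) → 'N' (except IndexError) → 'U' (finally) → 'L' (after the try/except). Output: YNUL

Answer: YNUL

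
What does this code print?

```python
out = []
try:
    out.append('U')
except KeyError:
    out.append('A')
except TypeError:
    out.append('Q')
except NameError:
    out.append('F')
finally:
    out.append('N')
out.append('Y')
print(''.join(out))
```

Execution trace: 'U' (try body, no exception) → 'N' (finally) → 'Y' (after the try/except). Output: UNY

Answer: UNY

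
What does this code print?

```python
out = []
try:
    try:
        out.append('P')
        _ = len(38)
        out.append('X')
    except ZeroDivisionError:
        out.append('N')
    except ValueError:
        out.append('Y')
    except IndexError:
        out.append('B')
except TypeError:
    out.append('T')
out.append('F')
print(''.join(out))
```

Execution trace: 'P' (try body) → 'T' (outer except TypeError) → 'F' (after the try/except). Output: PTF

Answer: PTF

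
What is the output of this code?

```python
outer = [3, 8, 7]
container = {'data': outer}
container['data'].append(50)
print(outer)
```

Key concept: dict holds reference to list.
Step by step:
`outer = [3, 8, 7]` → outer = [3, 8, 7]
`container = {'data': outer}` → container = {'data': [3, 8, 7]}
`container['data'].append(50)` → outer = [3, 8, 7, 50]; container = {'data': [3, 8, 7, 50]}
`print(outer)` → prints [3, 8, 7, 50]

Answer: [3, 8, 7, 50]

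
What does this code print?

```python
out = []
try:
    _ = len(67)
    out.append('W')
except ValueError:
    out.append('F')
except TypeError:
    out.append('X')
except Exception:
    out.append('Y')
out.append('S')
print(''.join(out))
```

Execution trace: 'X' (except TypeError) → 'S' (after the try/except). Output: XS

Answer: XS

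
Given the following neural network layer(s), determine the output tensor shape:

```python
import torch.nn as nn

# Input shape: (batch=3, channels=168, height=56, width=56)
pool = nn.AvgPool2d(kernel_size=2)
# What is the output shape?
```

Input: (3, 168, 56, 56) -> Output: (3, 168, 28, 28)

Answer: (3, 168, 28, 28)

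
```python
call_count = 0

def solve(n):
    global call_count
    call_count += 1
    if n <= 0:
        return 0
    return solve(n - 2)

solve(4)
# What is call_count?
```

Linear recursion stepping by 2: 3 calls from n=4 down to ≤0.

Answer: 3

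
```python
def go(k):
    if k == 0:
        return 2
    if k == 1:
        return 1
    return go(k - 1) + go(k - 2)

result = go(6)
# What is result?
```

Build up from base cases: go(0)=2, go(1)=1, go(2)=3, go(3)=4, go(4)=7, go(5)=11, go(6)=18

Answer: 18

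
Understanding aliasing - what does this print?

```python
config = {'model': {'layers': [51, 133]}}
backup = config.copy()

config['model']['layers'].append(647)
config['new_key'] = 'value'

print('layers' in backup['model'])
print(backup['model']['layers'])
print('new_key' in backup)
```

Key concept: shallow copy gotcha with nested dict.
Step by step:
`config = {'model': {'layers': [51, 133]}}` → config = {'model': {'layers': [51, 133]}}
`backup = config.copy()` → backup = {'model': {'layers': [51, 133]}}
`config['model']['layers'].append(647)` → config = {'model': {'layers': [51, 133, 647]}}; backup = {'model': {'layers': [51, 133, 647]}}
`config['new_key'] = 'value'` → config = {'model': {'layers': [51, 133, 647]}, 'new_key': 'value'}
`print('layers' in backup['model'])` → prints True
`print(backup['model']['layers'])` → prints [51, 133, 647]
`print('new_key' in backup)` → prints False

Answer:
True
[51, 133, 647]
False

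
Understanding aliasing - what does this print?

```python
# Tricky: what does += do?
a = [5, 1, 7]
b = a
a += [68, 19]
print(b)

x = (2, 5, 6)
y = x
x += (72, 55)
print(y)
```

Key concept: += behavior differs for mutable vs immutable.
Step by step:
`a = [5, 1, 7]` → a = [5, 1, 7]
`b = a` → b = [5, 1, 7] (same object as a)
`a += [68, 19]` → a = [5, 1, 7, 68, 19] (same object as b); b = [5, 1, 7, 68, 19] (same object as a)
`print(b)` → prints [5, 1, 7, 68, 19]
`x = (2, 5, 6)` → x = (2, 5, 6)
`y = x` → y = (2, 5, 6)
`x += (72, 55)` → x = (2, 5, 6, 72, 55)
`print(y)` → prints (2, 5, 6)

Answer:
[5, 1, 7, 68, 19]
(2, 5, 6)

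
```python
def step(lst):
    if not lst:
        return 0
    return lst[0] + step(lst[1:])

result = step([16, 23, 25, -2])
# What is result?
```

16 + 23 + 25 + (-2) + 0 = 62

Answer: 62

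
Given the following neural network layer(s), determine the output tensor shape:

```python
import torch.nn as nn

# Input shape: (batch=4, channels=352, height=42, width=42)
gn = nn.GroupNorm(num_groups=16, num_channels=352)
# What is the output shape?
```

Input: (4, 352, 42, 42) -> Output: (4, 352, 42, 42)

Answer: (4, 352, 42, 42)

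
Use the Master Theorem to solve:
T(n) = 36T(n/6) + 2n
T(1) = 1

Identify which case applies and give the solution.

a=36, b=6, f(n)=2n. log_6(36) = 2. Since c=1 < 2, Case 1 applies: T(n) = Θ(n^log_b(a)) = O(n^2).

Answer: O(n^2) - Case 1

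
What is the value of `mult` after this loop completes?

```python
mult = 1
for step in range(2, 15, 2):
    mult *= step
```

Product of even numbers 2 to 14
`mult` takes the values: 1 → 2 → 8 → 48 → 384 → 3840 → 46080 → 645120

Answer: 645120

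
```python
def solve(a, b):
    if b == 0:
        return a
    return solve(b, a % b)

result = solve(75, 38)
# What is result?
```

solve(75, 38) -> solve(38, 37) -> solve(37, 1) -> solve(1, 0) -> 1

Answer: 1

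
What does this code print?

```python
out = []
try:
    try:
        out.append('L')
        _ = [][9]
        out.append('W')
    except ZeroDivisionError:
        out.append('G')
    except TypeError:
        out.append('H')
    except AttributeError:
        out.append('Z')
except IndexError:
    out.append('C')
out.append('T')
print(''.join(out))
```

Execution trace: 'L' (try body) → 'C' (outer except IndexError) → 'T' (after the try/except). Output: LCT

Answer: LCT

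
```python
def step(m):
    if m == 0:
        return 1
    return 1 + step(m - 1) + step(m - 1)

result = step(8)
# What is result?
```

step(m) = 1 + 2·step(m-1), step(0)=1. Closed form: (1+1)·2^8 - 1 = 511.

Answer: 511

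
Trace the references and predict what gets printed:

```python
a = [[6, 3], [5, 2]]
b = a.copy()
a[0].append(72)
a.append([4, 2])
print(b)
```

Key concept: shallow copy with nested lists.
Step by step:
`a = [[6, 3], [5, 2]]` → a = [[6, 3], [5, 2]]
`b = a.copy()` → b = [[6, 3], [5, 2]]
`a[0].append(72)` → a = [[6, 3, 72], [5, 2]]; b = [[6, 3, 72], [5, 2]]
`a.append([4, 2])` → a = [[6, 3, 72], [5, 2], [4, 2]]
`print(b)` → prints [[6, 3, 72], [5, 2]]

Answer: [[6, 3, 72], [5, 2]]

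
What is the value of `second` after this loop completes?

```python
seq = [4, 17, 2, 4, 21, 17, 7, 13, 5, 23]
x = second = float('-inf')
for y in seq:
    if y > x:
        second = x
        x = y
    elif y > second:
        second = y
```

Second largest (with repeats) in [4, 17, 2, 4, 21, 17, 7, 13, 5, 23]
`second` takes the values: -inf → 4 → 17 → 21

Answer: 21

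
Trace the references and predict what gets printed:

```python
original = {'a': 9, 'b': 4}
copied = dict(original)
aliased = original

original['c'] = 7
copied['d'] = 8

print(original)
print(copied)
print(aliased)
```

Key concept: dict() creates copy, assignment creates alias.
Step by step:
`original = {'a': 9, 'b': 4}` → original = {'a': 9, 'b': 4}
`copied = dict(original)` → copied = {'a': 9, 'b': 4}
`aliased = original` → aliased = {'a': 9, 'b': 4} (same object as original)
`original['c'] = 7` → original = {'a': 9, 'b': 4, 'c': 7} (same object as aliased); aliased = {'a': 9, 'b': 4, 'c': 7} (same object as original)
`copied['d'] = 8` → copied = {'a': 9, 'b': 4, 'd': 8}
`print(original)` → prints {'a': 9, 'b': 4, 'c': 7}
`print(copied)` → prints {'a': 9, 'b': 4, 'd': 8}
`print(aliased)` → prints {'a': 9, 'b': 4, 'c': 7}

Answer:
{'a': 9, 'b': 4, 'c': 7}
{'a': 9, 'b': 4, 'd': 8}
{'a': 9, 'b': 4, 'c': 7}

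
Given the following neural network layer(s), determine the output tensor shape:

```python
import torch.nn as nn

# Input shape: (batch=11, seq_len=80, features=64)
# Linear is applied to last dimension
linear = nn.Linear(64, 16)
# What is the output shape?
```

Input: (11, 80, 64) -> Output: (11, 80, 16)

Answer: (11, 80, 16)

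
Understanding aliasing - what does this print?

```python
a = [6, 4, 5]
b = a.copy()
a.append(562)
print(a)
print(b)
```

Key concept: list.copy() creates independent copy.
Step by step:
`a = [6, 4, 5]` → a = [6, 4, 5]
`b = a.copy()` → b = [6, 4, 5]
`a.append(562)` → a = [6, 4, 5, 562]
`print(a)` → prints [6, 4, 5, 562]
`print(b)` → prints [6, 4, 5]

Answer:
[6, 4, 5, 562]
[6, 4, 5]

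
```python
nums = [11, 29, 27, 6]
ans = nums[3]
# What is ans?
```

Trace:
`nums = [11, 29, 27, 6]` → nums = [11, 29, 27, 6]
`ans = nums[3]` → ans = 6
So ans = 6

Answer: 6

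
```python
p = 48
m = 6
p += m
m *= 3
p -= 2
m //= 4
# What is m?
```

Trace:
`p = 48` → p = 48
`m = 6` → m = 6
`p += m` → p = 54
`m *= 3` → m = 18
`p -= 2` → p = 52
`m //= 4` → m = 4
So m = 4

Answer: 4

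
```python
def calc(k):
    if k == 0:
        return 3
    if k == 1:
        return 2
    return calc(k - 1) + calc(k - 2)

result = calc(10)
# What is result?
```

Build up from base cases: calc(0)=3, calc(1)=2, calc(2)=5, calc(3)=7, calc(4)=12, calc(5)=19, calc(6)=31, ..., calc(10)=212

Answer: 212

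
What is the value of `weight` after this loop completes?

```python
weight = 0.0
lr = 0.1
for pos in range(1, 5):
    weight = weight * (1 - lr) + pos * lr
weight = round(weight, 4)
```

Moving average with lr=0.1
`weight` takes the values: 0.0 → 0.1 → 0.29 → 0.561 → 0.9049

Answer: 0.9049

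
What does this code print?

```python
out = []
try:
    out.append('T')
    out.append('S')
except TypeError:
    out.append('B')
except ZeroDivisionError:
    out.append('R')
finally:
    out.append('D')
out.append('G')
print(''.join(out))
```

Execution trace: 'T' (try body) → 'S' (try body, no exception) → 'D' (finally) → 'G' (after the try/except). Output: TSDG

Answer: TSDG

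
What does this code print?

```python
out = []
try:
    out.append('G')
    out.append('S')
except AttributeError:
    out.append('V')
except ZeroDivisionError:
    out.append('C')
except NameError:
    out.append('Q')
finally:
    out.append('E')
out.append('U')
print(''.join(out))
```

Execution trace: 'G' (try body) → 'S' (try body, no exception) → 'E' (finally) → 'U' (after the try/except). Output: GSEU

Answer: GSEU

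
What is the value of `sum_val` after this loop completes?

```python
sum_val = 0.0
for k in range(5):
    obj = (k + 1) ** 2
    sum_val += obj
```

Sum of squared losses 1² + 2² + ... + 5²
`sum_val` takes the values: 0.0 → 1.0 → 5.0 → 14.0 → 30.0 → 55.0

Answer: 55.0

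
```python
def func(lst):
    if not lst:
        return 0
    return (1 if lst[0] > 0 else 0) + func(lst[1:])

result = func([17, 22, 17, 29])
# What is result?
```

Count of positive elements in [17, 22, 17, 29] = 4

Answer: 4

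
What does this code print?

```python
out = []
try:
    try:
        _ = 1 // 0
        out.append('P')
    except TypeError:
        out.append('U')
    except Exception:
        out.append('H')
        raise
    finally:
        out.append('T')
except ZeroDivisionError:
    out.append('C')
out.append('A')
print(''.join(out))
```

Execution trace: 'H' (inner except Exception) → 'T' (inner finally) → 'C' (outer except ZeroDivisionError) → 'A' (after the try/except). Output: HTCA

Answer: HTCA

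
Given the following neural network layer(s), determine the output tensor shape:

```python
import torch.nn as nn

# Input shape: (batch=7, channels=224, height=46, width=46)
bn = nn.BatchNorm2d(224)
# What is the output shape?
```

Input: (7, 224, 46, 46) -> Output: (7, 224, 46, 46)

Answer: (7, 224, 46, 46)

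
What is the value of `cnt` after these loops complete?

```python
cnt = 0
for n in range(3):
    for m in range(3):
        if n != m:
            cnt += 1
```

3² - 3 (exclude diagonal)
`cnt` takes the values: 0 → 1 → 2 → 3 → 4 → 5 → 6

Answer: 6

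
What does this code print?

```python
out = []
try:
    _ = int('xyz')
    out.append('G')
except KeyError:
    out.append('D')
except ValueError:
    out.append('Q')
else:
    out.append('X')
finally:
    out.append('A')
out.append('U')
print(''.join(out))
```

Execution trace: 'Q' (except ValueError) → 'A' (finally) → 'U' (after the try/except). Output: QAU

Answer: QAU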